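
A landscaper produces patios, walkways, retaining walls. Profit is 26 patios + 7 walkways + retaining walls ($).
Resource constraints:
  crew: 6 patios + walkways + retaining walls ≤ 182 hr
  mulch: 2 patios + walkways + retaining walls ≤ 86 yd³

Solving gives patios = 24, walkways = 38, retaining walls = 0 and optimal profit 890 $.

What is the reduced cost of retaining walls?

Check each constraint at x*: crew 182/182 (tight); mulch 86/86 (tight).
From A_Bᵀ y = c: 6·y_crew + 2·y_mulch = 26; 1·y_crew + 1·y_mulch = 7.
→ y_crew = 3 and y_mulch = 4.
Reduced cost of retaining walls: c₃ − yᵀa₃ = 1 − (3·1 + 4·1) = 1 − 7 = -6.

-6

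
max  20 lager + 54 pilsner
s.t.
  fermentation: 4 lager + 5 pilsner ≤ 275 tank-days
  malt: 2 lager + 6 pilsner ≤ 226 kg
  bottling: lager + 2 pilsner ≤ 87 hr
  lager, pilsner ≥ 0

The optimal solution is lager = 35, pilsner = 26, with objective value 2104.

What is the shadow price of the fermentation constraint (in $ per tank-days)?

0

Binding: malt and bottling. Non-binding: fermentation (5 unused).
By complementary slackness, y = 0 for the non-binding constraint.
Dual feasibility on the basic columns requires 2·y_malt + 1·y_bottling = 20, 6·y_malt + 2·y_bottling = 54.
Solving: y_malt = 7, y_bottling = 6.
Shadow price of fermentation = 0.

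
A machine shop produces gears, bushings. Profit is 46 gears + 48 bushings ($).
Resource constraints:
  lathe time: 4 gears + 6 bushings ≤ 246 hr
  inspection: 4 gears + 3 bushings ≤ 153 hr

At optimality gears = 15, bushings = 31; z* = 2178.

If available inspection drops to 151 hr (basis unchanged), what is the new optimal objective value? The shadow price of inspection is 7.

2164

Δb = -2, so new z* = 2178 + (7)·(-2) = 2178 − 14 = 2164.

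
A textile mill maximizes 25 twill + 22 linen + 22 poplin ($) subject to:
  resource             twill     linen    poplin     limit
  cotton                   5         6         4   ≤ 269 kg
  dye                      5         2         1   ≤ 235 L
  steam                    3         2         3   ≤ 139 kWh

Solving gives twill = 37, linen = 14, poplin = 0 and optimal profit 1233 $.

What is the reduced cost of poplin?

-1

Binding: cotton and steam. Non-binding: dye (22 unused).
By complementary slackness, y = 0 for the non-binding constraint.
The binding rows give the dual system: 5·y_cotton + 3·y_steam = 25 and 6·y_cotton + 2·y_steam = 22.
→ y_cotton = 2 and y_steam = 5.
Reduced cost of poplin: c₃ − yᵀa₃ = 22 − (2·4 + 5·3) = 22 − 23 = -1.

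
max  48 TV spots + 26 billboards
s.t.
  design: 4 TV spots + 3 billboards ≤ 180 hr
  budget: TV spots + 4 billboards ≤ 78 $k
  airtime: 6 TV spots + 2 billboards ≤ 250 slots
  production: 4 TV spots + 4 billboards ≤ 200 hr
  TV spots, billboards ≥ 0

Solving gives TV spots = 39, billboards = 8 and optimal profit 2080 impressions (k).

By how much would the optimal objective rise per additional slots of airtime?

At the optimum: design uses 180 of 180 (binding); budget uses 71 of 78 (slack = 7); airtime uses 250 of 250 (binding); production uses 188 of 200 (slack = 12).
Slack constraints have shadow price 0 (complementary slackness).
From A_Bᵀ y = c: 4·y_design + 6·y_airtime = 48; 3·y_design + 2·y_airtime = 26.
This yields shadow prices y_design = 6, y_airtime = 4.
Shadow price of airtime = 4.

4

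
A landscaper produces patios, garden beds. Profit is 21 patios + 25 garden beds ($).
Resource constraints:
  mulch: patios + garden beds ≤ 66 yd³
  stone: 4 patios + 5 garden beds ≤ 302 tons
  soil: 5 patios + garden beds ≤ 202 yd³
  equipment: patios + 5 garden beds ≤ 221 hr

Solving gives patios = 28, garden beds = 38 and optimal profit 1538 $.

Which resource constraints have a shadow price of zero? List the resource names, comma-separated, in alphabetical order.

equipment, soil

mulch: 66/66 (binding)
stone: 302/302 (binding)
soil: 178/202 (slack 24)
equipment: 218/221 (slack 3)
By complementary slackness, a constraint with positive slack has shadow price 0 → equipment, soil.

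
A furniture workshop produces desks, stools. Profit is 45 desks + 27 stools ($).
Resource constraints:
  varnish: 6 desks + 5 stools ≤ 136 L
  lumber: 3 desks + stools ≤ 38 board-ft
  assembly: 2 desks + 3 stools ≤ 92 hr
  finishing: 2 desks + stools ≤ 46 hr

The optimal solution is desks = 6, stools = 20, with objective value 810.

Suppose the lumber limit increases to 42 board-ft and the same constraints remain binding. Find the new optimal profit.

838

Check each constraint at x*: varnish 136/136 (tight); lumber 38/38 (tight); assembly 72/92 (slack 20); finishing 32/46 (slack 14).
Slack constraints have shadow price 0 (complementary slackness).
Dual feasibility on the basic columns requires 6·y_varnish + 3·y_lumber = 45, 5·y_varnish + 1·y_lumber = 27.
Solving: y_varnish = 4, y_lumber = 7.
Δz = y_lumber·Δb = 7 × (4) = 28, so new z* = 810 + 28 = 838.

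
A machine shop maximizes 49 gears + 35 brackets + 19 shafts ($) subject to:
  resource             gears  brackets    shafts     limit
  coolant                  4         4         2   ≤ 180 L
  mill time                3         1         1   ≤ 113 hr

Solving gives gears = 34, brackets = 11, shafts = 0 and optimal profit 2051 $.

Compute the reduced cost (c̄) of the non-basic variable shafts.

-2

Check each constraint at x*: coolant 180/180 (tight); mill time 113/113 (tight).
From A_Bᵀ y = c: 4·y_coolant + 3·y_mill time = 49; 4·y_coolant + 1·y_mill time = 35.
This yields shadow prices y_coolant = 7, y_mill time = 7.
Reduced cost of shafts: c₃ − yᵀa₃ = 19 − (7·2 + 7·1) = 19 − 21 = -2.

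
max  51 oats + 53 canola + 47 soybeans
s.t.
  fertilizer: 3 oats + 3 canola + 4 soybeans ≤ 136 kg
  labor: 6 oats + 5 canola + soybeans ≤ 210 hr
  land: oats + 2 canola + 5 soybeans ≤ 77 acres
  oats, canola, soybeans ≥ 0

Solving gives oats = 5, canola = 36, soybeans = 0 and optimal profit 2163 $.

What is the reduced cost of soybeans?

Check each constraint at x*: fertilizer 123/136 (slack 13); labor 210/210 (tight); land 77/77 (tight).
Since fertilizer is not tight, its dual is 0.
The binding rows give the dual system: 6·y_labor + 1·y_land = 51 and 5·y_labor + 2·y_land = 53.
→ y_labor = 7 and y_land = 9.
Reduced cost of soybeans: c₃ − yᵀa₃ = 47 − (7·1 + 9·5) = 47 − 52 = -5.

-5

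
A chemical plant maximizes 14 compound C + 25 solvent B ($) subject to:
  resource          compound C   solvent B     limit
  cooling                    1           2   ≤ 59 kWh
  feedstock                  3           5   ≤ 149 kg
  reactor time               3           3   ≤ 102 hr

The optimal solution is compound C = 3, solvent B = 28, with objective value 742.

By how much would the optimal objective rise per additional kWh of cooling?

5

Check each constraint at x*: cooling 59/59 (tight); feedstock 149/149 (tight); reactor time 93/102 (slack 9).
Slack constraints have shadow price 0 (complementary slackness).
The binding rows give the dual system: 1·y_cooling + 3·y_feedstock = 14 and 2·y_cooling + 5·y_feedstock = 25.
This yields shadow prices y_cooling = 5, y_feedstock = 3.
Shadow price of cooling = 5.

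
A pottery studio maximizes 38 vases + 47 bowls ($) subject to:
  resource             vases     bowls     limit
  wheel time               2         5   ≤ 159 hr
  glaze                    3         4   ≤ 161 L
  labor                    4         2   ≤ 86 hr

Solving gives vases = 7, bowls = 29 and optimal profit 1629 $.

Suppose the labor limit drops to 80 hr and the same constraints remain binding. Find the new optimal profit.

1593

Binding: wheel time and labor. Non-binding: glaze (24 unused).
By complementary slackness, y = 0 for the non-binding constraint.
From A_Bᵀ y = c: 2·y_wheel time + 4·y_labor = 38; 5·y_wheel time + 2·y_labor = 47.
→ y_wheel time = 7 and y_labor = 6.
Δz = y_labor·Δb = 6 × (-6) = -36, so new z* = 1629 − 36 = 1593.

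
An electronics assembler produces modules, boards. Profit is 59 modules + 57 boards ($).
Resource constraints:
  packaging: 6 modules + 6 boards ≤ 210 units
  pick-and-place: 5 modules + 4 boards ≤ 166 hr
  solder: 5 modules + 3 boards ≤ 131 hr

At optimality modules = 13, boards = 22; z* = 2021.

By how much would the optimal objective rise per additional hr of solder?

Check each constraint at x*: packaging 210/210 (tight); pick-and-place 153/166 (slack 13); solder 131/131 (tight).
By complementary slackness, y = 0 for the non-binding constraint.
From A_Bᵀ y = c: 6·y_packaging + 5·y_solder = 59; 6·y_packaging + 3·y_solder = 57.
This yields shadow prices y_packaging = 9, y_solder = 1.
Shadow price of solder = 1.

1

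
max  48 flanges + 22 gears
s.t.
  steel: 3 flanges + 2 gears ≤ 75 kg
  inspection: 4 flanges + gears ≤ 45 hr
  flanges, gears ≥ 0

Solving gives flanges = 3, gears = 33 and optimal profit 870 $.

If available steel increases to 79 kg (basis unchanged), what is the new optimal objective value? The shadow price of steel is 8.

Δb = 4, so new z* = 870 + (8)·(4) = 870 + 32 = 902.

902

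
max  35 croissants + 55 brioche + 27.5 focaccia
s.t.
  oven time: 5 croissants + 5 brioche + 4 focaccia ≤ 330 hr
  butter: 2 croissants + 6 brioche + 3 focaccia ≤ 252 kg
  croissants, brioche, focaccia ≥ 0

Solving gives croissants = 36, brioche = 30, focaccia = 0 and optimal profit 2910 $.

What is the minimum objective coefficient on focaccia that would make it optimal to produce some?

35

At the optimum: oven time uses 330 of 330 (binding); butter uses 252 of 252 (binding).
Dual feasibility on the basic columns requires 5·y_oven time + 2·y_butter = 35, 5·y_oven time + 6·y_butter = 55.
This yields shadow prices y_oven time = 5, y_butter = 5.
focaccia enters the basis when its profit ≥ yᵀa₃ = 5·4 + 5·3 = 35.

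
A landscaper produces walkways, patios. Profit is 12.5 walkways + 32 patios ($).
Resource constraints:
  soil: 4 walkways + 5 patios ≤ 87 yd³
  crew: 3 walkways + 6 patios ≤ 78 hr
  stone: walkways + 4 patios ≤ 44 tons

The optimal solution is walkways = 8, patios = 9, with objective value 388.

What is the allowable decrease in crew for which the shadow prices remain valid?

12

Binding constraints: crew, stone. The basis is B = [[3,6],[1,4]] with det 6.
Per unit decrease in crew, x* moves by d = (-0.6667, 0.1667).
The basis stays optimal until walkways reaches 0; allowable decrease = 12 hr.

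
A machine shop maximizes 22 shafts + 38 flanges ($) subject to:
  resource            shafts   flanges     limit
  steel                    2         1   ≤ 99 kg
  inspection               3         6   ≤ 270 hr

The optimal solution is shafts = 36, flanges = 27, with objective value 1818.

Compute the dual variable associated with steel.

At the optimum: steel uses 99 of 99 (binding); inspection uses 270 of 270 (binding).
From A_Bᵀ y = c: 2·y_steel + 3·y_inspection = 22; 1·y_steel + 6·y_inspection = 38.
This yields shadow prices y_steel = 2, y_inspection = 6.
Shadow price of steel = 2.

2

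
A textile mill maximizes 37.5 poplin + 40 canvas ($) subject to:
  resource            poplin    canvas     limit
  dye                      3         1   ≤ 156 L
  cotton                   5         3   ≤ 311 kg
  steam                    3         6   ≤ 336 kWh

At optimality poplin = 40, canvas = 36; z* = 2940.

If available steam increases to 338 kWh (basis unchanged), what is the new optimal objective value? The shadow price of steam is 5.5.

2951

Δb = 2, so new z* = 2940 + (5.5)·(2) = 2940 + 11 = 2951.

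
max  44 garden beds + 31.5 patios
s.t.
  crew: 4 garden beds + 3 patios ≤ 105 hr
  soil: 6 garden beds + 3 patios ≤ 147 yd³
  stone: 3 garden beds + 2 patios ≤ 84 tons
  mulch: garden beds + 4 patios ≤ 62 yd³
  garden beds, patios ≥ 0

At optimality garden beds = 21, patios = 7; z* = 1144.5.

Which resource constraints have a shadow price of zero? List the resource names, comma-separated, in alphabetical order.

mulch, stone

crew: 105/105 (binding)
soil: 147/147 (binding)
stone: 77/84 (slack 7)
mulch: 49/62 (slack 13)
By complementary slackness, a constraint with positive slack has shadow price 0 → mulch, stone.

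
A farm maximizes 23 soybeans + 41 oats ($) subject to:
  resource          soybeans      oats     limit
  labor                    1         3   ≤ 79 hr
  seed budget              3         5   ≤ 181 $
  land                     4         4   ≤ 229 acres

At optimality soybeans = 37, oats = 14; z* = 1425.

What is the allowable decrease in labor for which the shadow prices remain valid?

Binding constraints: labor, seed budget. The basis is B = [[1,3],[3,5]] with det -4.
Per unit decrease in labor, x* moves by d = (1.25, -0.75).
The basis stays optimal until land becomes binding; allowable decrease = 12.5 hr.

12.5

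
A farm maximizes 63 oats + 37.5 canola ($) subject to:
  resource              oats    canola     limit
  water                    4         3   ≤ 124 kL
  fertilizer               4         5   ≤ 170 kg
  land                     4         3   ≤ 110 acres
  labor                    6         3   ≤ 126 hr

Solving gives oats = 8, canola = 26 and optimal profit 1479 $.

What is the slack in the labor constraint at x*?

0

labor used = 6·8 + 3·26 = 126; slack = 126 − 126 = 0.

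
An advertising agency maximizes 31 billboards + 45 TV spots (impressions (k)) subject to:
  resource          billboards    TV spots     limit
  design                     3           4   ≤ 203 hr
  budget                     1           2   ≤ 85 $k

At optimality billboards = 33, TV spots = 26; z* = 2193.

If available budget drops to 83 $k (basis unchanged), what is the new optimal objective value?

Both design and budget are binding at x*.
From A_Bᵀ y = c: 3·y_design + 1·y_budget = 31; 4·y_design + 2·y_budget = 45.
Solving: y_design = 8.5, y_budget = 5.5.
Δz = y_budget·Δb = 5.5 × (-2) = -11, so new z* = 2193 − 11 = 2182.

2182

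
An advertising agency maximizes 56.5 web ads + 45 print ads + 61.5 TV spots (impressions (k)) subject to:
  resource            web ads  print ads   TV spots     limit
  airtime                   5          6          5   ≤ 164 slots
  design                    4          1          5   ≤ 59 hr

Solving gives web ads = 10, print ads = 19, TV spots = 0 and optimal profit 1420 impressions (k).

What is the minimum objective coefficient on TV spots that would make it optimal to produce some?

62.5

Check each constraint at x*: airtime 164/164 (tight); design 59/59 (tight).
The binding rows give the dual system: 5·y_airtime + 4·y_design = 56.5 and 6·y_airtime + 1·y_design = 45.
Solving: y_airtime = 6.5, y_design = 6.
TV spots enters the basis when its profit ≥ yᵀa₃ = 6.5·5 + 6·5 = 62.5.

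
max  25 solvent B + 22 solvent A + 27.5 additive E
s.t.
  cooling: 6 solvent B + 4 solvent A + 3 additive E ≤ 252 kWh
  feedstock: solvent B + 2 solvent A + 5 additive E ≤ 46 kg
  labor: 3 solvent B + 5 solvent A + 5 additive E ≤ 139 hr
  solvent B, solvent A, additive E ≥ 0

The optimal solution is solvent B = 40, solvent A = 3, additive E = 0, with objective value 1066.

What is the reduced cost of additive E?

At the optimum: cooling uses 252 of 252 (binding); feedstock uses 46 of 46 (binding); labor uses 135 of 139 (slack = 4).
By complementary slackness, y = 0 for the non-binding constraint.
Dual feasibility on the basic columns requires 6·y_cooling + 1·y_feedstock = 25, 4·y_cooling + 2·y_feedstock = 22.
→ y_cooling = 3.5 and y_feedstock = 4.
Reduced cost of additive E: c₃ − yᵀa₃ = 27.5 − (3.5·3 + 4·5) = 27.5 − 30.5 = -3.

-3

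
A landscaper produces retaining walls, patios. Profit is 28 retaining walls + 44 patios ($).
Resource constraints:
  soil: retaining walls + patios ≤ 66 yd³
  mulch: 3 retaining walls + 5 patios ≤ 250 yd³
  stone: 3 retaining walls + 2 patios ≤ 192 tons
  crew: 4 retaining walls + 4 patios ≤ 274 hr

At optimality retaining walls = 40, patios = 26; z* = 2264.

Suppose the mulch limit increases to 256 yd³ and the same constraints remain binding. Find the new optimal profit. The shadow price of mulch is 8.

2312

Δb = 6, so new z* = 2264 + (8)·(6) = 2264 + 48 = 2312.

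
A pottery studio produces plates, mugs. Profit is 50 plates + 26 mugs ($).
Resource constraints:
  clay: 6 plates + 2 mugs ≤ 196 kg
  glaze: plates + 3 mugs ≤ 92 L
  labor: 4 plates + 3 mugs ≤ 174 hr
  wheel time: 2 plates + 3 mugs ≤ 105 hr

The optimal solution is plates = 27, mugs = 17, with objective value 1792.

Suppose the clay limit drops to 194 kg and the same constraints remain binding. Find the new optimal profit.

Check each constraint at x*: clay 196/196 (tight); glaze 78/92 (slack 14); labor 159/174 (slack 15); wheel time 105/105 (tight).
Since glaze, labor are not tight, their duals are 0.
From A_Bᵀ y = c: 6·y_clay + 2·y_wheel time = 50; 2·y_clay + 3·y_wheel time = 26.
This yields shadow prices y_clay = 7, y_wheel time = 4.
Δz = y_clay·Δb = 7 × (-2) = -14, so new z* = 1792 − 14 = 1778.

1778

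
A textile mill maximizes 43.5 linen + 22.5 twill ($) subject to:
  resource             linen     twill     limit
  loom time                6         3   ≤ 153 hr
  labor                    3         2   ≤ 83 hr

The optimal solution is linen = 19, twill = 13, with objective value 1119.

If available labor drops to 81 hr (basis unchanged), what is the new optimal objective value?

1116

At the optimum: loom time uses 153 of 153 (binding); labor uses 83 of 83 (binding).
From A_Bᵀ y = c: 6·y_loom time + 3·y_labor = 43.5; 3·y_loom time + 2·y_labor = 22.5.
This yields shadow prices y_loom time = 6.5, y_labor = 1.5.
Δz = y_labor·Δb = 1.5 × (-2) = -3, so new z* = 1119 − 3 = 1116.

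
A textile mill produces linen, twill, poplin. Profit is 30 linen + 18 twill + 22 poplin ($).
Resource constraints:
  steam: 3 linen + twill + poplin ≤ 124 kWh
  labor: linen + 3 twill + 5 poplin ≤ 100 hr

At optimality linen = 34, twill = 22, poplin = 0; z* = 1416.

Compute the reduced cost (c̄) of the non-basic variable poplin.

At the optimum: steam uses 124 of 124 (binding); labor uses 100 of 100 (binding).
From A_Bᵀ y = c: 3·y_steam + 1·y_labor = 30; 1·y_steam + 3·y_labor = 18.
→ y_steam = 9 and y_labor = 3.
Reduced cost of poplin: c₃ − yᵀa₃ = 22 − (9·1 + 3·5) = 22 − 24 = -2.

-2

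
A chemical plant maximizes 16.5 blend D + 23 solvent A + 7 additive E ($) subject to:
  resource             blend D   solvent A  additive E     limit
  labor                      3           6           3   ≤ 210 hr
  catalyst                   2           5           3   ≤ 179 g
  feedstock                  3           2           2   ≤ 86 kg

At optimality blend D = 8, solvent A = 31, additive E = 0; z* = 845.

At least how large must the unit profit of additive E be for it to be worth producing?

Check each constraint at x*: labor 210/210 (tight); catalyst 171/179 (slack 8); feedstock 86/86 (tight).
By complementary slackness, y = 0 for the non-binding constraint.
The binding rows give the dual system: 3·y_labor + 3·y_feedstock = 16.5 and 6·y_labor + 2·y_feedstock = 23.
Solving: y_labor = 3, y_feedstock = 2.5.
additive E enters the basis when its profit ≥ yᵀa₃ = 3·3 + 2.5·2 = 14.

14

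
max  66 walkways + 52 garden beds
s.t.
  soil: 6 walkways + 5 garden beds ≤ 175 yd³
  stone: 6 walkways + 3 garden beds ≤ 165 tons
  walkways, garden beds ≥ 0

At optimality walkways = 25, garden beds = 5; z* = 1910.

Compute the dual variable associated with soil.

9.5

Check each constraint at x*: soil 175/175 (tight); stone 165/165 (tight).
From A_Bᵀ y = c: 6·y_soil + 6·y_stone = 66; 5·y_soil + 3·y_stone = 52.
→ y_soil = 9.5 and y_stone = 1.5.
Shadow price of soil = 9.5.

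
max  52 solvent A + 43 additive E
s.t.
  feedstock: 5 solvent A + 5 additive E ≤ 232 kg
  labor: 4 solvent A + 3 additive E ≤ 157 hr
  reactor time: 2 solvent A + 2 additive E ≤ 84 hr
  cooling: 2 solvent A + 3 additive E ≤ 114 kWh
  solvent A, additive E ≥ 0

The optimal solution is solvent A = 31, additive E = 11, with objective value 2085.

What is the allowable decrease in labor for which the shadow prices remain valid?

19

Binding constraints: labor, reactor time. The basis is B = [[4,3],[2,2]] with det 2.
Per unit decrease in labor, x* moves by d = (-1, 1).
The basis stays optimal until cooling becomes binding; allowable decrease = 19 hr.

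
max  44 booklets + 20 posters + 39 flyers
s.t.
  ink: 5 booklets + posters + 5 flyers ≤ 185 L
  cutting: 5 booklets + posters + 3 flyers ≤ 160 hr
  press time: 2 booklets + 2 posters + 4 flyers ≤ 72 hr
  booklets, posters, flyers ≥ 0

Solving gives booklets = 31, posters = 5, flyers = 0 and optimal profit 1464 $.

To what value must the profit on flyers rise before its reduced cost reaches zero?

Check each constraint at x*: ink 160/185 (slack 25); cutting 160/160 (tight); press time 72/72 (tight).
Since ink is not tight, its dual is 0.
From A_Bᵀ y = c: 5·y_cutting + 2·y_press time = 44; 1·y_cutting + 2·y_press time = 20.
→ y_cutting = 6 and y_press time = 7.
flyers enters the basis when its profit ≥ yᵀa₃ = 6·3 + 7·4 = 46.

46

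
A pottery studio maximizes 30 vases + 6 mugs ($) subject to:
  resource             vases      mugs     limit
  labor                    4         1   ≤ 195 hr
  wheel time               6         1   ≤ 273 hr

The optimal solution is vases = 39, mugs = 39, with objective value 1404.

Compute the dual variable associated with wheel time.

Check each constraint at x*: labor 195/195 (tight); wheel time 273/273 (tight).
Dual feasibility on the basic columns requires 4·y_labor + 6·y_wheel time = 30, 1·y_labor + 1·y_wheel time = 6.
This yields shadow prices y_labor = 3, y_wheel time = 3.
Shadow price of wheel time = 3.

3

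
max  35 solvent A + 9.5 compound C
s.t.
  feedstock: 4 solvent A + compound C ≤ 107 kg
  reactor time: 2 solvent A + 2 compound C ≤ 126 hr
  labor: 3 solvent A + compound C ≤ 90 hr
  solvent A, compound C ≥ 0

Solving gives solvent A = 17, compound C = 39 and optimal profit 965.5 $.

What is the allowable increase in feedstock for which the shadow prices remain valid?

13

Binding constraints: feedstock, labor. The basis is B = [[4,1],[3,1]] with det 1.
Per unit increase in feedstock, x* moves by d = (1, -3).
The basis stays optimal until compound C reaches 0; allowable increase = 13 kg.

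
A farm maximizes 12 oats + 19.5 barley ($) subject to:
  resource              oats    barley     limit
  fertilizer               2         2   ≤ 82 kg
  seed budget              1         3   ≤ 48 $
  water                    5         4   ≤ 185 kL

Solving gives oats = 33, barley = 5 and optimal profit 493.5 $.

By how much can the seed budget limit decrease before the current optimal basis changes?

11

Binding constraints: seed budget, water. The basis is B = [[1,3],[5,4]] with det -11.
Per unit decrease in seed budget, x* moves by d = (0.3636, -0.4545).
The basis stays optimal until barley reaches 0; allowable decrease = 11 $.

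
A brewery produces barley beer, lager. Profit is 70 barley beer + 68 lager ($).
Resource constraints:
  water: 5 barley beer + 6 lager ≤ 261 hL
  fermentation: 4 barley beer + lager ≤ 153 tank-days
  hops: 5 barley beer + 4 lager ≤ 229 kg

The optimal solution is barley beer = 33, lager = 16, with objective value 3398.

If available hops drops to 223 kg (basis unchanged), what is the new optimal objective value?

At the optimum: water uses 261 of 261 (binding); fermentation uses 148 of 153 (slack = 5); hops uses 229 of 229 (binding).
Slack constraints have shadow price 0 (complementary slackness).
From A_Bᵀ y = c: 5·y_water + 5·y_hops = 70; 6·y_water + 4·y_hops = 68.
This yields shadow prices y_water = 6, y_hops = 8.
Δz = y_hops·Δb = 8 × (-6) = -48, so new z* = 3398 − 48 = 3350.

3350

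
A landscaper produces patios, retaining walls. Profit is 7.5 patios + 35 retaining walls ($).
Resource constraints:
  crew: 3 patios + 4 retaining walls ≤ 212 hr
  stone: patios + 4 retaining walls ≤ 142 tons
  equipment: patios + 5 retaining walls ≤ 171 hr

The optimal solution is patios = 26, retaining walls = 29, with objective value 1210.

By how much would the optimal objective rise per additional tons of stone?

Check each constraint at x*: crew 194/212 (slack 18); stone 142/142 (tight); equipment 171/171 (tight).
Slack constraints have shadow price 0 (complementary slackness).
Dual feasibility on the basic columns requires 1·y_stone + 1·y_equipment = 7.5, 4·y_stone + 5·y_equipment = 35.
→ y_stone = 2.5 and y_equipment = 5.
Shadow price of stone = 2.5.

2.5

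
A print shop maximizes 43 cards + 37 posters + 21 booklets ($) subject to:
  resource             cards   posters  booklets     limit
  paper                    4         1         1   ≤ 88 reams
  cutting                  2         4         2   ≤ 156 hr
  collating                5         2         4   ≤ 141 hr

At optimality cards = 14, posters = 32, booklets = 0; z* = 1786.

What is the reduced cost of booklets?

-1

Check each constraint at x*: paper 88/88 (tight); cutting 156/156 (tight); collating 134/141 (slack 7).
By complementary slackness, y = 0 for the non-binding constraint.
From A_Bᵀ y = c: 4·y_paper + 2·y_cutting = 43; 1·y_paper + 4·y_cutting = 37.
Solving: y_paper = 7, y_cutting = 7.5.
Reduced cost of booklets: c₃ − yᵀa₃ = 21 − (7·1 + 7.5·2) = 21 − 22 = -1.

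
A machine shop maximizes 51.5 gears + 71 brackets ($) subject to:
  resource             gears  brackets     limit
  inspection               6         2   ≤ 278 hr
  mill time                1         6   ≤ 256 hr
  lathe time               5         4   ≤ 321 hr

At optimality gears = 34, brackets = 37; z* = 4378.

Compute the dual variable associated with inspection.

Check each constraint at x*: inspection 278/278 (tight); mill time 256/256 (tight); lathe time 318/321 (slack 3).
Since lathe time is not tight, its dual is 0.
The binding rows give the dual system: 6·y_inspection + 1·y_mill time = 51.5 and 2·y_inspection + 6·y_mill time = 71.
Solving: y_inspection = 7, y_mill time = 9.5.
Shadow price of inspection = 7.

7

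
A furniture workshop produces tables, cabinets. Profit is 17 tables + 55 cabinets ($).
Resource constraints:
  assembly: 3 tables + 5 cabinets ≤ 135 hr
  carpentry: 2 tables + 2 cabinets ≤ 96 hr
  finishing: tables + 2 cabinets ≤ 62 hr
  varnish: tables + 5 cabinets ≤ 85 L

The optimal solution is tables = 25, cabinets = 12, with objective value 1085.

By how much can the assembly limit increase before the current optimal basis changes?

27.5

Binding constraints: assembly, varnish. The basis is B = [[3,5],[1,5]] with det 10.
Per unit increase in assembly, x* moves by d = (0.5, -0.1).
The basis stays optimal until carpentry becomes binding; allowable increase = 27.5 hr.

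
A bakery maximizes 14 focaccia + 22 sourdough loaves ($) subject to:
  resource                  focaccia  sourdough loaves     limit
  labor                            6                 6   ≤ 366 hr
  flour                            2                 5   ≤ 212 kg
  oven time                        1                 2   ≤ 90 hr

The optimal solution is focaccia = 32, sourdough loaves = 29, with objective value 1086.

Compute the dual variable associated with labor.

At the optimum: labor uses 366 of 366 (binding); flour uses 209 of 212 (slack = 3); oven time uses 90 of 90 (binding).
By complementary slackness, y = 0 for the non-binding constraint.
The binding rows give the dual system: 6·y_labor + 1·y_oven time = 14 and 6·y_labor + 2·y_oven time = 22.
Solving: y_labor = 1, y_oven time = 8.
Shadow price of labor = 1.

1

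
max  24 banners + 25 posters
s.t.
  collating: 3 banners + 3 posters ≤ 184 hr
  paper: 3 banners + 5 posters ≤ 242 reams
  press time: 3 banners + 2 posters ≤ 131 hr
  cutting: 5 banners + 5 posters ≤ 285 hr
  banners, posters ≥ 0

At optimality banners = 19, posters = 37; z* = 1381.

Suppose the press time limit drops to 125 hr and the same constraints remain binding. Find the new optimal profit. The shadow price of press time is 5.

1351

Δb = -6, so new z* = 1381 + (5)·(-6) = 1381 − 30 = 1351.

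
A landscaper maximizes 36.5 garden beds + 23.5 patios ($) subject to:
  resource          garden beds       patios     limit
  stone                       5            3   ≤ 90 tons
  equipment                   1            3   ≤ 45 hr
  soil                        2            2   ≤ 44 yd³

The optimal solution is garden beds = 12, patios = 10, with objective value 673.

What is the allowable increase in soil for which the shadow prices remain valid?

1

Binding constraints: stone, soil. The basis is B = [[5,3],[2,2]] with det 4.
Per unit increase in soil, x* moves by d = (-0.75, 1.25).
The basis stays optimal until equipment becomes binding; allowable increase = 1 yd³.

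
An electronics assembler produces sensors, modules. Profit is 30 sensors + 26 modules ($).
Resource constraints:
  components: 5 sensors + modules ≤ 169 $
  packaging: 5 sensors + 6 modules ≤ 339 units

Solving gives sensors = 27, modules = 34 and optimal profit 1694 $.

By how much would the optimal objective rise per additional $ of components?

2

At the optimum: components uses 169 of 169 (binding); packaging uses 339 of 339 (binding).
Dual feasibility on the basic columns requires 5·y_components + 5·y_packaging = 30, 1·y_components + 6·y_packaging = 26.
Solving: y_components = 2, y_packaging = 4.
Shadow price of components = 2.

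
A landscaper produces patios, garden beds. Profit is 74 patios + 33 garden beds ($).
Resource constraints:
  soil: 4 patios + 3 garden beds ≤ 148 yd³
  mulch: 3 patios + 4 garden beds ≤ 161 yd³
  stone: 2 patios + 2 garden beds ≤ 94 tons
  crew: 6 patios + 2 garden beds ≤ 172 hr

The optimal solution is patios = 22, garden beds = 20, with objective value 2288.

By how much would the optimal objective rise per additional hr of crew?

At the optimum: soil uses 148 of 148 (binding); mulch uses 146 of 161 (slack = 15); stone uses 84 of 94 (slack = 10); crew uses 172 of 172 (binding).
Since mulch, stone are not tight, their duals are 0.
Dual feasibility on the basic columns requires 4·y_soil + 6·y_crew = 74, 3·y_soil + 2·y_crew = 33.
This yields shadow prices y_soil = 5, y_crew = 9.
Shadow price of crew = 9.

9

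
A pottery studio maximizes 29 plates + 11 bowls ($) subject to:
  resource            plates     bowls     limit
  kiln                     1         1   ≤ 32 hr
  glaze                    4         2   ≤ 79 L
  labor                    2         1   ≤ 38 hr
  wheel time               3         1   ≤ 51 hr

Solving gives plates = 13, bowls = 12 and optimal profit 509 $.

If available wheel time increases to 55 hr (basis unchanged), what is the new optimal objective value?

537

Check each constraint at x*: kiln 25/32 (slack 7); glaze 76/79 (slack 3); labor 38/38 (tight); wheel time 51/51 (tight).
Slack constraints have shadow price 0 (complementary slackness).
The binding rows give the dual system: 2·y_labor + 3·y_wheel time = 29 and 1·y_labor + 1·y_wheel time = 11.
Solving: y_labor = 4, y_wheel time = 7.
Δz = y_wheel time·Δb = 7 × (4) = 28, so new z* = 509 + 28 = 537.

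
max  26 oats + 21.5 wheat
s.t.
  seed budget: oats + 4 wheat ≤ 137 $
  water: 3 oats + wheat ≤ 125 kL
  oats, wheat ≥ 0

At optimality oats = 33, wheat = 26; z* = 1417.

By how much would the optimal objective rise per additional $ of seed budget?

Check each constraint at x*: seed budget 137/137 (tight); water 125/125 (tight).
The binding rows give the dual system: 1·y_seed budget + 3·y_water = 26 and 4·y_seed budget + 1·y_water = 21.5.
This yields shadow prices y_seed budget = 3.5, y_water = 7.5.
Shadow price of seed budget = 3.5.

3.5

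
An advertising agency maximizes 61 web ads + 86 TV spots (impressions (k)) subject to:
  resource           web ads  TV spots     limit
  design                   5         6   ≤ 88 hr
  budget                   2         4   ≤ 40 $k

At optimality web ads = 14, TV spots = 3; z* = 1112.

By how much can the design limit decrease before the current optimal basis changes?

Binding constraints: design, budget. The basis is B = [[5,6],[2,4]] with det 8.
Per unit decrease in design, x* moves by d = (-0.5, 0.25).
The basis stays optimal until web ads reaches 0; allowable decrease = 28 hr.

28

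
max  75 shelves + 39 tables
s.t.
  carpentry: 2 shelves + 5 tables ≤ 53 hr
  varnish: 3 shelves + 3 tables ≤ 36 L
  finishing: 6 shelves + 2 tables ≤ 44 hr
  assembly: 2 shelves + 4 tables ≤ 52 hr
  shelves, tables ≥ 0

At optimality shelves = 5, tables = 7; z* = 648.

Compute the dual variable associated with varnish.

Binding: varnish and finishing. Non-binding: carpentry (8 unused), assembly (14 unused).
By complementary slackness, y = 0 for the non-binding constraints.
Dual feasibility on the basic columns requires 3·y_varnish + 6·y_finishing = 75, 3·y_varnish + 2·y_finishing = 39.
→ y_varnish = 7 and y_finishing = 9.
Shadow price of varnish = 7.

7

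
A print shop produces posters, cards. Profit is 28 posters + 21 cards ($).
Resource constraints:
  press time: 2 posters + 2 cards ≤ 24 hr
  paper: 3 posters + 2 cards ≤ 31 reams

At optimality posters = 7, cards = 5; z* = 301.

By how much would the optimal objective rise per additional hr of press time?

Check each constraint at x*: press time 24/24 (tight); paper 31/31 (tight).
Dual feasibility on the basic columns requires 2·y_press time + 3·y_paper = 28, 2·y_press time + 2·y_paper = 21.
Solving: y_press time = 3.5, y_paper = 7.
Shadow price of press time = 3.5.

3.5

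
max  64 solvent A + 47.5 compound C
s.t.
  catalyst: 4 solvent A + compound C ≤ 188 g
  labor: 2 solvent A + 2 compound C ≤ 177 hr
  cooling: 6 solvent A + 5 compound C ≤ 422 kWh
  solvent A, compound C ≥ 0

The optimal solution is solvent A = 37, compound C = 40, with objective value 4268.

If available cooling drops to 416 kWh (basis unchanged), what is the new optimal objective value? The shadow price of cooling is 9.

4214

Δb = -6, so new z* = 4268 + (9)·(-6) = 4268 − 54 = 4214.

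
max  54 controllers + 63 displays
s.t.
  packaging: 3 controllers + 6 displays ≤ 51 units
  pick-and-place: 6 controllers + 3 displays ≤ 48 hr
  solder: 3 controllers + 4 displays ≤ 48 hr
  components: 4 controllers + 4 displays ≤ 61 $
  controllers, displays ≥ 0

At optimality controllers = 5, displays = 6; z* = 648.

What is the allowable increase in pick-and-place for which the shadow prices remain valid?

38.25

Binding constraints: packaging, pick-and-place. The basis is B = [[3,6],[6,3]] with det -27.
Per unit increase in pick-and-place, x* moves by d = (0.2222, -0.1111).
The basis stays optimal until components becomes binding; allowable increase = 38.25 hr.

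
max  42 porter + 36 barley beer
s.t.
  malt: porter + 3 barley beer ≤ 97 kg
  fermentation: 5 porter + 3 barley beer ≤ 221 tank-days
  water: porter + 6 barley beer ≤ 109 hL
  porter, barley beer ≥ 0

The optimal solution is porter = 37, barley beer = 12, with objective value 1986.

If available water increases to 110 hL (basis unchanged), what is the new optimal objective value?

Binding: fermentation and water. Non-binding: malt (24 unused).
By complementary slackness, y = 0 for the non-binding constraint.
The binding rows give the dual system: 5·y_fermentation + 1·y_water = 42 and 3·y_fermentation + 6·y_water = 36.
→ y_fermentation = 8 and y_water = 2.
Δz = y_water·Δb = 2 × (1) = 2, so new z* = 1986 + 2 = 1988.

1988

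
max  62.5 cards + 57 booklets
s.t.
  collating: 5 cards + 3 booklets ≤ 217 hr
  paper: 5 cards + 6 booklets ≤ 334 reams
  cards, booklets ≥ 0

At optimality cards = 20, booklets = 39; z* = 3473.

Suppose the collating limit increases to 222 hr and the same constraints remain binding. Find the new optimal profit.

Both collating and paper are binding at x*.
The binding rows give the dual system: 5·y_collating + 5·y_paper = 62.5 and 3·y_collating + 6·y_paper = 57.
This yields shadow prices y_collating = 6, y_paper = 6.5.
Δz = y_collating·Δb = 6 × (5) = 30, so new z* = 3473 + 30 = 3503.

3503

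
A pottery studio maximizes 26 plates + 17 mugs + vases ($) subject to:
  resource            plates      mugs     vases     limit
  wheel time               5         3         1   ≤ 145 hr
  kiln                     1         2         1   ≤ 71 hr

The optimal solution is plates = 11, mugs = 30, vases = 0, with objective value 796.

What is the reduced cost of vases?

Check each constraint at x*: wheel time 145/145 (tight); kiln 71/71 (tight).
From A_Bᵀ y = c: 5·y_wheel time + 1·y_kiln = 26; 3·y_wheel time + 2·y_kiln = 17.
Solving: y_wheel time = 5, y_kiln = 1.
Reduced cost of vases: c₃ − yᵀa₃ = 1 − (5·1 + 1·1) = 1 − 6 = -5.

-5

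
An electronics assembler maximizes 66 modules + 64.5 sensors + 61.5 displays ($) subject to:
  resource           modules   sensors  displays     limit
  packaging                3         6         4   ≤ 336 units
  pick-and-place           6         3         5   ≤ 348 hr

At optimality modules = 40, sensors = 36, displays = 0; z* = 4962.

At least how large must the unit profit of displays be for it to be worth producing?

65.5

At the optimum: packaging uses 336 of 336 (binding); pick-and-place uses 348 of 348 (binding).
Dual feasibility on the basic columns requires 3·y_packaging + 6·y_pick-and-place = 66, 6·y_packaging + 3·y_pick-and-place = 64.5.
Solving: y_packaging = 7, y_pick-and-place = 7.5.
displays enters the basis when its profit ≥ yᵀa₃ = 7·4 + 7.5·5 = 65.5.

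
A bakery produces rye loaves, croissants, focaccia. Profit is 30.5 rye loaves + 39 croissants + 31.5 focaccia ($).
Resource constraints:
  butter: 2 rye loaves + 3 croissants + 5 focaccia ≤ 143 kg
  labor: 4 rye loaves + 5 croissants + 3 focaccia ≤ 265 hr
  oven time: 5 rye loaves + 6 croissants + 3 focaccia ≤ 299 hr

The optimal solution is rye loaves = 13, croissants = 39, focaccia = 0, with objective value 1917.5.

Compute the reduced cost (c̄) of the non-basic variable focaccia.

-2

Check each constraint at x*: butter 143/143 (tight); labor 247/265 (slack 18); oven time 299/299 (tight).
Since labor is not tight, its dual is 0.
The binding rows give the dual system: 2·y_butter + 5·y_oven time = 30.5 and 3·y_butter + 6·y_oven time = 39.
This yields shadow prices y_butter = 4, y_oven time = 4.5.
Reduced cost of focaccia: c₃ − yᵀa₃ = 31.5 − (4·5 + 4.5·3) = 31.5 − 33.5 = -2.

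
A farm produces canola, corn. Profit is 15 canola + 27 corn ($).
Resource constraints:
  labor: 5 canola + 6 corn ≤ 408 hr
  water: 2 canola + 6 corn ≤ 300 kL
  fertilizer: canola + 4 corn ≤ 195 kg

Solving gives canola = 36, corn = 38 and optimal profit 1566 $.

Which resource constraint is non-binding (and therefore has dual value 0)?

labor: 408/408 (binding)
water: 300/300 (binding)
fertilizer: 188/195 (slack 7)
By complementary slackness, a constraint with positive slack has shadow price 0 → fertilizer.

fertilizer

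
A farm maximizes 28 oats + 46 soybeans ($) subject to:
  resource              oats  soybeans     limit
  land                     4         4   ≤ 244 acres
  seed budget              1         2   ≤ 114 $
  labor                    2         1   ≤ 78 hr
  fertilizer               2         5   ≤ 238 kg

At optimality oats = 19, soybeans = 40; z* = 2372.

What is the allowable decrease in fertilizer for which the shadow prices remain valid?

Binding constraints: labor, fertilizer. The basis is B = [[2,1],[2,5]] with det 8.
Per unit decrease in fertilizer, x* moves by d = (0.125, -0.25).
The basis stays optimal until soybeans reaches 0; allowable decrease = 160 kg.

160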